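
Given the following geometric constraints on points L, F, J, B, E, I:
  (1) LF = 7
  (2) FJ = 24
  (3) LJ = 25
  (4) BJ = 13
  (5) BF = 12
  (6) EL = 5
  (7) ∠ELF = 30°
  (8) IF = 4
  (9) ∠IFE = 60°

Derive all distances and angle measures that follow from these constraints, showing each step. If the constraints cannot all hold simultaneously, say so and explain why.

The constraints are consistent.

Step 1: From FL = 7, LE = 5, and ∠FLE = 30°, by the law of cosines:
  FE² = FL² + LE² - 2·FL·LE·cos(30°) = 49 + 25 - 60.62 = 13.38
  FE ≈ 3.66

Step 2: From LF = 7, LJ = 25, FJ = 24, by the inverse law of cosines:
  cos(∠FLJ) = (LF² + LJ² - FJ²) / (2·LF·LJ)
  ∠FLJ = 73.74°

Step 3: From FB = 12, FJ = 24, BJ = 13, by the inverse law of cosines:
  cos(∠BFJ) = (FB² + FJ² - BJ²) / (2·FB·FJ)
  ∠BFJ = 16.94°

Step 4: From FJ = 24, FL = 7, JL = 25, by the inverse law of cosines:
  cos(∠JFL) = (FJ² + FL² - JL²) / (2·FJ·FL)
  ∠JFL = 90°

Step 5: From JB = 13, JF = 24, BF = 12, by the inverse law of cosines:
  cos(∠BJF) = (JB² + JF² - BF²) / (2·JB·JF)
  ∠BJF = 15.6°

Step 6: From JF = 24, JL = 25, FL = 7, by the inverse law of cosines:
  cos(∠FJL) = (JF² + JL² - FL²) / (2·JF·JL)
  ∠FJL = 16.26°

Step 7: From BF = 12, BJ = 13, FJ = 24, by the inverse law of cosines:
  cos(∠FBJ) = (BF² + BJ² - FJ²) / (2·BF·BJ)
  ∠FBJ = 147.45°

Step 8: From EF = 3.66, FI = 4, and ∠EFI = 60°, by the law of cosines:
  EI² = EF² + FI² - 2·EF·FI·cos(60°) = 13.38 + 16 - 14.63 = 14.75
  EI ≈ 3.84

Step 9: From FE = 3.66, FL = 7, EL = 5, by the inverse law of cosines:
  cos(∠EFL) = (FE² + FL² - EL²) / (2·FE·FL)
  ∠EFL = 43.12°

Step 10: From EF = 3.66, EL = 5, FL = 7, by the inverse law of cosines:
  cos(∠FEL) = (EF² + EL² - FL²) / (2·EF·EL)
  ∠FEL = 106.88°

Step 11: From EF = 3.66, EI = 3.84, FI = 4, by the inverse law of cosines:
  cos(∠FEI) = (EF² + EI² - FI²) / (2·EF·EI)
  ∠FEI = 64.43°

Step 12: From IE = 3.84, IF = 4, EF = 3.66, by the inverse law of cosines:
  cos(∠EIF) = (IE² + IF² - EF²) / (2·IE·IF)
  ∠EIF = 55.57°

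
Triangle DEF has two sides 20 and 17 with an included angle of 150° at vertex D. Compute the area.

When two sides and the included angle are known, the area formula is (1/2)ab sin(C).
The height from one side to the opposite vertex is 17 sin(150°) = 17/2.
Area = (1/2) * 20 * 17/2 = 85.

85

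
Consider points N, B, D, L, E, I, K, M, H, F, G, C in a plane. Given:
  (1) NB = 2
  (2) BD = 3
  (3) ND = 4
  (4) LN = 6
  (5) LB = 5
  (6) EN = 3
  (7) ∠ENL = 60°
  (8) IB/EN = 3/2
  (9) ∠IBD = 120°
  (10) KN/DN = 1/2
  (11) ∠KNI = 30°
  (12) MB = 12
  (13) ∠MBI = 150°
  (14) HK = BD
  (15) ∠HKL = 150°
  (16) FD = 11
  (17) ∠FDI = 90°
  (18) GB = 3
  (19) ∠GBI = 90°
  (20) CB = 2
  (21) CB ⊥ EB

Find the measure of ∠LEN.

Step 1: By the law of cosines on triangle ENL: EL² = 3² + 6² − 2·3·6·cos(60°) = 27, so EL = 3·√3.
Step 2: By the inverse law of cosines on triangle LEN: cos(∠LEN) = ((3·√3)² + 3² − 6²) / (2·3·√3·3) = 0/31.18 = 0, so ∠LEN = 90°.

Therefore, the measure of angle ∠LEN = 90°.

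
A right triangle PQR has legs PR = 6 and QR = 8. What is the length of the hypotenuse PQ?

By the Pythagorean theorem: PQ^2 = PR^2 + QR^2
PQ^2 = 6^2 + 8^2 = 36 + 64 = 100
PQ = sqrt(100) = 10

10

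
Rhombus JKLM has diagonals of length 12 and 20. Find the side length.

Half-diagonals are 6 and 10. side = sqrt(6^2 + 10^2) = sqrt(136) = 2*sqrt(34)

2*sqrt(34)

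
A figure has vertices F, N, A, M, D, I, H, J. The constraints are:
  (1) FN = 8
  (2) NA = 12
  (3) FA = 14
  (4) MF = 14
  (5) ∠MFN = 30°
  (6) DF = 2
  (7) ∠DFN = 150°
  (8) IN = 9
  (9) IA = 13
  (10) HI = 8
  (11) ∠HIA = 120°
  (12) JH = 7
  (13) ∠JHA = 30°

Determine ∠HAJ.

Step 1: By the law of cosines on triangle AIH: AH² = 13² + 8² − 2·13·8·cos(120°) = 337, so AH ≈ 18.36.
Step 2: By the law of cosines on triangle AHJ: AJ² = 18.36² + 7² − 2·18.36·7·cos(30°) = 163.43, so AJ ≈ 12.78.
Step 3: By the inverse law of cosines on triangle HAJ: cos(∠HAJ) = (18.36² + 12.78² − 7²) / (2·18.36·12.78) = 451.43/469.36 = 0.9618, so ∠HAJ = 15.89°.

Therefore, the measure of angle ∠HAJ = 15.89°.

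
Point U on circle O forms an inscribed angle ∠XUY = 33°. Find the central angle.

The inscribed angle theorem states that a central angle is always twice any inscribed angle that subtends the same arc.
Since the inscribed angle is 33°, the central angle = 2 × 33° = 66°.

66°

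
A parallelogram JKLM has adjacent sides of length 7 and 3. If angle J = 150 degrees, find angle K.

Consecutive angles are supplementary: angle K = 180 - 150 = 30 degrees.

30 degrees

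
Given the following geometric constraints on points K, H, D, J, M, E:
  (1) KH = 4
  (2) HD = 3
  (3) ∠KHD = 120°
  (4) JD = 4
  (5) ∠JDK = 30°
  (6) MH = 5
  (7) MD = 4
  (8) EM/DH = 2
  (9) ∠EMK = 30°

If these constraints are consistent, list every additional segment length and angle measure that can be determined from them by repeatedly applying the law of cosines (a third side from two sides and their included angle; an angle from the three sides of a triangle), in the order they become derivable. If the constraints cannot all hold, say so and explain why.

The constraints are consistent. Derivable facts, in order:
After 1 step:
- KD = √37
- ∠DHM = 53.13°
- ∠DMH = 36.87°
- ∠HDM = 90°
After 2 steps:
- KJ ≈ 3.3
- ∠DKH = 25.28°
- ∠HDK = 34.72°
After 3 steps:
- ∠DJK = 112.63°
- ∠DKJ = 37.37°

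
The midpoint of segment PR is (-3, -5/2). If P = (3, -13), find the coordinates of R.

Using the midpoint formula: M = ((x1 + x2)/2, (y1 + y2)/2)
We know M = (-3, -5/2) and P = (3, -13)
For x: -3 = (3 + x2)/2, so x2 = 2*-3 - 3 = -9
For y: -5/2 = (-13 + y2)/2, so y2 = 2*-5/2 - -13 = 8
R = (-9, 8)

(-9, 8)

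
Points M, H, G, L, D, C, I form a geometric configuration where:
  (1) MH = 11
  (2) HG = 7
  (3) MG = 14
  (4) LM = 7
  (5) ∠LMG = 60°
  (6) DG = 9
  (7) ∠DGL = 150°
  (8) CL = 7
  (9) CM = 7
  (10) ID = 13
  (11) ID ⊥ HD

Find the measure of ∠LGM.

Step 1: By the law of cosines on triangle GML: GL² = 14² + 7² − 2·14·7·cos(60°) = 147, so GL = 7·√3.
Step 2: By the inverse law of cosines on triangle LGM: cos(∠LGM) = ((7·√3)² + 14² − 7²) / (2·7·√3·14) = 294/339.48 = 0.866, so ∠LGM = 30°.

Therefore, the measure of angle ∠LGM = 30°.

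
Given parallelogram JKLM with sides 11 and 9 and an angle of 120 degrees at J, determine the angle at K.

Opposite sides of a parallelogram are parallel, so consecutive angles form co-interior angles on a transversal.
Co-interior angles sum to 180°, giving angle K = 180 - 120 = 60 degrees.

60 degrees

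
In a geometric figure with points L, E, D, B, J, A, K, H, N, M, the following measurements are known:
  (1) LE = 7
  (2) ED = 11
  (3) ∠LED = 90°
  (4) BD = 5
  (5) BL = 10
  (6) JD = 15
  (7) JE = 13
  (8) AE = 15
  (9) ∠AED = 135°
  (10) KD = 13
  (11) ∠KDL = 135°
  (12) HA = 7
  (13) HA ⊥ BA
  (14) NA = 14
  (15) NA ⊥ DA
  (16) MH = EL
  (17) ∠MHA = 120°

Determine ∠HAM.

From the given relations: MH = EL = 7.
Step 1: By the law of cosines on triangle AHM: AM² = 7² + 7² − 2·7·7·cos(120°) = 147, so AM = 7·√3.
Step 2: By the inverse law of cosines on triangle HAM: cos(∠HAM) = (7² + (7·√3)² − 7²) / (2·7·7·√3) = 147/169.74 = 0.866, so ∠HAM = 30°.

Therefore, the measure of angle ∠HAM = 30°.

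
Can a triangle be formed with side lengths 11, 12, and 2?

Sort the sides: 2, 11, 12.
It suffices to check that the sum of the two smallest exceeds the largest:
2 + 11 = 13 > 12. ✓
Yes, a valid triangle can be formed.

Yes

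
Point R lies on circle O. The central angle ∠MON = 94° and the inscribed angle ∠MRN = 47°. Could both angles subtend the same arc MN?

By the inscribed angle theorem, if both angles subtend the same arc, the inscribed angle must be half the central angle.
Half of 94° = 47°, which equals the given inscribed angle of 47°.
Therefore, yes, they correspond to the same arc.

Yes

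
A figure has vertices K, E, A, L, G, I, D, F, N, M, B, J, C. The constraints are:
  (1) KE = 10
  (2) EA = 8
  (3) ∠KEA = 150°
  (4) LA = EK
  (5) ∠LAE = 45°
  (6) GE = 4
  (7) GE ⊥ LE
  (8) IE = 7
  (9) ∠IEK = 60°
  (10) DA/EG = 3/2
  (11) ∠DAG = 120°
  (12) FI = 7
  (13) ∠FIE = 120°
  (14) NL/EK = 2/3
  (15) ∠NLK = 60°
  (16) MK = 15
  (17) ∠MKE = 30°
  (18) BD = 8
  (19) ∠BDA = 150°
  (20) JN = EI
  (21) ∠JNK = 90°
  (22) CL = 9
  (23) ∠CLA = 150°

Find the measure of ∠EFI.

Step 1: By the law of cosines on triangle FIE: FE² = 7² + 7² − 2·7·7·cos(120°) = 147, so FE = 7·√3.
Step 2: By the inverse law of cosines on triangle EFI: cos(∠EFI) = ((7·√3)² + 7² − 7²) / (2·7·√3·7) = 147/169.74 = 0.866, so ∠EFI = 30°.

Therefore, the measure of angle ∠EFI = 30°.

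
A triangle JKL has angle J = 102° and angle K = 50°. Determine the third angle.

Let angle L = x. Then 102 + 50 + x = 180.
x = 180 - 152 = 28 degrees.

28 degrees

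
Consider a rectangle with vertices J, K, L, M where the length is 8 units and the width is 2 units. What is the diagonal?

d = sqrt(8^2 + 2^2) = sqrt(68) = 2*sqrt(17)

2*sqrt(17)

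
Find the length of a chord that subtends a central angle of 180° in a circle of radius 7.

Chord = 2(7) sin(90°) = 14

14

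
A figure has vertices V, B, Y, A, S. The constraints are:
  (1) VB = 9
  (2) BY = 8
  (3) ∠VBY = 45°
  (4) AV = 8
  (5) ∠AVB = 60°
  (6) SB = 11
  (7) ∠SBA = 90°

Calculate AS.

Step 1: By the law of cosines on triangle BVA: BA² = 9² + 8² − 2·9·8·cos(60°) = 73, so BA = √73.
Step 2: By the law of cosines on triangle ABS: AS² = √73² + 11² − 2·√73·11·cos(90°) = 194, so AS = √194.

Therefore, the length of AS = √194.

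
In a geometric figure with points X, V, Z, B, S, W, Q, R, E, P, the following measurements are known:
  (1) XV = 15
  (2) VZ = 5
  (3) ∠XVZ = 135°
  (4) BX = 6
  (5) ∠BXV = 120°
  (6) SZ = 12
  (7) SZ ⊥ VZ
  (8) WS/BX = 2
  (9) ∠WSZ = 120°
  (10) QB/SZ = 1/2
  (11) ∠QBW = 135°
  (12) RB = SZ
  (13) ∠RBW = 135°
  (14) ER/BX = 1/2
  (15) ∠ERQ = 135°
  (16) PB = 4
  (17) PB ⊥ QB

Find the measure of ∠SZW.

From the given relations: WS = 2·BX = 2·6 = 12.
Step 1: By the law of cosines on triangle ZSW: ZW² = 12² + 12² − 2·12·12·cos(120°) = 432, so ZW = 12·√3.
Step 2: By the inverse law of cosines on triangle SZW: cos(∠SZW) = (12² + (12·√3)² − 12²) / (2·12·12·√3) = 432/498.83 = 0.866, so ∠SZW = 30°.

Therefore, the measure of angle ∠SZW = 30°.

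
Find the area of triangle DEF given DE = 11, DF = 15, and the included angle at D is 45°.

When two sides and the included angle are known, the area formula is (1/2)ab sin(C).
The height from one side to the opposite vertex is 15 sin(45°) = 15*sqrt(2)/2.
Area = (1/2) * 11 * 15*sqrt(2)/2 = 165*sqrt(2)/4.

165*sqrt(2)/4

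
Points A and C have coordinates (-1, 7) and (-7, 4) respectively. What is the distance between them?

The horizontal distance is |-7 - -1| = 6 and the vertical distance is |4 - 7| = 3.
By the Pythagorean theorem, d = sqrt(6^2 + 3^2) = sqrt(45) = 3*sqrt(5).

3*sqrt(5)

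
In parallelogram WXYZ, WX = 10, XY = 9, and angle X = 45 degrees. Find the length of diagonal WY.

Using the law of cosines:
d^2 = 10^2 + 9^2 - 2(10)(9)cos(45 degrees)
d^2 = 100 + 81 - 180*sqrt(2)/2
d^2 = 181 - 90*sqrt(2)
d = sqrt(181 - 90*sqrt(2))

sqrt(181 - 90*sqrt(2))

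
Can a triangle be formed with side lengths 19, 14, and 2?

No.
The triangle inequality is violated: 14 + 2 = 16 ≤ 19.
These lengths cannot form a triangle.

No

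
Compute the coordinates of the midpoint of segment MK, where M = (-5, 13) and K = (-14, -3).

The midpoint is the point halfway along the segment.
Move half the horizontal distance: -5 + (-14 - -5)/2 = -5 + -9/2 = -19/2
Move half the vertical distance: 13 + (-3 - 13)/2 = 13 + -16/2 = 5
Midpoint = (-19/2, 5)

(-19/2, 5)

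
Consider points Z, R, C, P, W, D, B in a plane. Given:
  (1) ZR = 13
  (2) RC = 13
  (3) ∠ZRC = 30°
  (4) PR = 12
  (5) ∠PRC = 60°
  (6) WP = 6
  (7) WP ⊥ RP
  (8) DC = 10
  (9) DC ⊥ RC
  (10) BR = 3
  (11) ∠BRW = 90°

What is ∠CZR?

Step 1: By the law of cosines on triangle ZRC: ZC² = 13² + 13² − 2·13·13·cos(30°) = 45.28, so ZC ≈ 6.73.
Step 2: By the inverse law of cosines on triangle CZR: cos(∠CZR) = (6.73² + 13² − 13²) / (2·6.73·13) = 45.28/174.96 = 0.2588, so ∠CZR = 75°.

Therefore, the measure of angle ∠CZR = 75°.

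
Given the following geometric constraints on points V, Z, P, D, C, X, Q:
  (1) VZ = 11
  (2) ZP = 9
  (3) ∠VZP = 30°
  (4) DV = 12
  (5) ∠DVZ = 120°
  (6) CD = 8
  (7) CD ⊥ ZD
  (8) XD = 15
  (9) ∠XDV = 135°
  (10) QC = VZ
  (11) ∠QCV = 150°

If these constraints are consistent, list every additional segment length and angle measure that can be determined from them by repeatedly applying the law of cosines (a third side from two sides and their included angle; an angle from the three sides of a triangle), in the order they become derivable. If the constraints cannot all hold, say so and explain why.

The constraints are consistent. Derivable facts, in order:
After 1 step:
- VP ≈ 5.53
- VX ≈ 24.97
- ZD ≈ 19.92
After 2 steps:
- ZC ≈ 21.47
- ∠DVX = 25.14°
- ∠DXV = 19.86°
- ∠DZV = 31.44°
- ∠PVZ = 54.53°
- ∠VDZ = 28.56°
- ∠VPZ = 95.47°
After 3 steps:
- ∠CZD = 21.88°
- ∠DCZ = 68.12°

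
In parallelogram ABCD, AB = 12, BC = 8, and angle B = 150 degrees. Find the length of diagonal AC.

Law of cosines: d^2 = 12^2 + 8^2 - 2(12)(8)cos(150°) = 96*sqrt(3) + 208, so d = 4*sqrt(6*sqrt(3) + 13).

4*sqrt(6*sqrt(3) + 13)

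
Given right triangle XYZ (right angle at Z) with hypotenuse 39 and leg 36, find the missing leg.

YZ = sqrt(39^2 - 36^2) = sqrt(225) = 15

15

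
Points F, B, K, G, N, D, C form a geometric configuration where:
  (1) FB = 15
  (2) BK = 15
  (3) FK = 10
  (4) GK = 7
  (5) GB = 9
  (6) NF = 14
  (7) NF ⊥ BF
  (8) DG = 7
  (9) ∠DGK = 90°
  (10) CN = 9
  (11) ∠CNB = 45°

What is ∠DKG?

Step 1: By the law of cosines on triangle KGD: KD² = 7² + 7² − 2·7·7·cos(90°) = 98, so KD = 7·√2.
Step 2: By the inverse law of cosines on triangle DKG: cos(∠DKG) = ((7·√2)² + 7² − 7²) / (2·7·√2·7) = 98/138.59 = 0.7071, so ∠DKG = 45°.

Therefore, the measure of angle ∠DKG = 45°.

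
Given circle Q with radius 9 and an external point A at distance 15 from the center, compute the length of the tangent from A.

tangent = √(d² - r²) = √(15² - 9²) = √(225 - 81) = √144 = 12

12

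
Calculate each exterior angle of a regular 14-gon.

Each exterior angle of a regular n-gon is 360 / n.
For n = 14: 360 / 14 = 180/7 degrees.

180/7 degrees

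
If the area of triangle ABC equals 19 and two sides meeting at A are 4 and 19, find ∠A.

sin(C) = 2 * 19 / (4 * 19) = 1/2, so C = arcsin(1/2) = 30°.
Since sin(180° - C) = sin(C), the obtuse angle 150° gives the same area, so C = 30° or C = 150°.

30° or 150°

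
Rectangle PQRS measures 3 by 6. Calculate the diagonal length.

d = sqrt(3^2 + 6^2) = sqrt(45) = 3*sqrt(5)

3*sqrt(5)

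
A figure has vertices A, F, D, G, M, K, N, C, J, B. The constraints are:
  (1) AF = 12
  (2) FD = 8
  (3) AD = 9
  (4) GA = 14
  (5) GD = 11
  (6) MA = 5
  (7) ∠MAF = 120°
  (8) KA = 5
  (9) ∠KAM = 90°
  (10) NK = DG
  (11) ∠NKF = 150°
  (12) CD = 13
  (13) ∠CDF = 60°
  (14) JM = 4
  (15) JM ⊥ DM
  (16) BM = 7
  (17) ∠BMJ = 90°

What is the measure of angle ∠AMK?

Step 1: By the law of cosines on triangle MAK: MK² = 5² + 5² − 2·5·5·cos(90°) = 50, so MK = 5·√2.
Step 2: By the inverse law of cosines on triangle AMK: cos(∠AMK) = (5² + (5·√2)² − 5²) / (2·5·5·√2) = 50/70.71 = 0.7071, so ∠AMK = 45°.

Therefore, the measure of angle ∠AMK = 45°.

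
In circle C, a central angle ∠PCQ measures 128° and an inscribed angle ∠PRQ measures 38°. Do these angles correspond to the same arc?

By the inscribed angle theorem, the inscribed angle for a central angle of 128° should be 128° / 2 = 64°.
The given inscribed angle is 38°, which does not equal 64°.
Therefore, no, they do not correspond to the same arc.

No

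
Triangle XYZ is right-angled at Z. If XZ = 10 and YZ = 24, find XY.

XY = sqrt(10^2 + 24^2) = sqrt(676) = 26

26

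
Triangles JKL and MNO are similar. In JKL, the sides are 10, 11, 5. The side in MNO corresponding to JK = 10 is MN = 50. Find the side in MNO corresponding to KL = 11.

Similar triangles have proportional sides. Setting up the proportion:
MN / JK = NO / KL
50 / 10 = NO / 11
NO = 11 * 50 / 10 = 55.

55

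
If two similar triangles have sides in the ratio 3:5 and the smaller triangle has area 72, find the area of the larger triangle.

The ratio of areas of similar triangles = (side ratio)^2.
Side ratio = 3:5, so area ratio = 9:25.
Area of the larger triangle / Area of the smaller triangle = 25/9
Area of the larger triangle = 72 * 25/9 = 200

200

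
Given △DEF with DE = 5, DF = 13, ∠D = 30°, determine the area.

Area = (1/2)(5)(13) sin(30°) = (1/2)(5)(13)(1/2) = 65/4

65/4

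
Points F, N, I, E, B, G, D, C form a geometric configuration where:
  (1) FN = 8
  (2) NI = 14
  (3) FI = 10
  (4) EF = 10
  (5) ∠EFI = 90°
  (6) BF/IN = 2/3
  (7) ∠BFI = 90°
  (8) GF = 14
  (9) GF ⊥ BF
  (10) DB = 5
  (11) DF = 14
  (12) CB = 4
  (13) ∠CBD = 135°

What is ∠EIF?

Step 1: By the law of cosines on triangle IFE: IE² = 10² + 10² − 2·10·10·cos(90°) = 200, so IE = 10·√2.
Step 2: By the inverse law of cosines on triangle EIF: cos(∠EIF) = ((10·√2)² + 10² − 10²) / (2·10·√2·10) = 200/282.84 = 0.7071, so ∠EIF = 45°.

Therefore, the measure of angle ∠EIF = 45°.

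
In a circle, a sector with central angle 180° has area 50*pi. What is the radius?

The sector covers 180°/360° = 1/2 of the full circle.
Full circle area = 50*pi / 1/2 = 100*pi.
Since full area = πr², we get r² = 100*pi/π = 100, so r = 10.

10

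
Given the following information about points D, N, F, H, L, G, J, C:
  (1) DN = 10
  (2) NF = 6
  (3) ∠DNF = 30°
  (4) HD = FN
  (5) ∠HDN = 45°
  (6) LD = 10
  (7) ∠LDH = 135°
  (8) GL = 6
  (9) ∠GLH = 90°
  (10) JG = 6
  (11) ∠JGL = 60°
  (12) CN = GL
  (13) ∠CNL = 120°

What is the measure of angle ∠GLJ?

Step 1: By the law of cosines on triangle LGJ: LJ² = 6² + 6² − 2·6·6·cos(60°) = 36, so LJ = 6.
Step 2: By the inverse law of cosines on triangle GLJ: cos(∠GLJ) = (6² + 6² − 6²) / (2·6·6) = 36/72 = 0.5, so ∠GLJ = 60°.

Therefore, the measure of angle ∠GLJ = 60°.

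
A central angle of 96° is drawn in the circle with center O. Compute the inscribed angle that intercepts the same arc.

By the inscribed angle theorem, the inscribed angle is half the central angle.
Inscribed angle = 96° / 2 = 48°

48°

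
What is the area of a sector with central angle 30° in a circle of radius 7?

The full circle has area πr² = π(7)² = 49*pi.
The sector covers 30° out of 360°, a fraction of 1/12.
Sector area = 49*pi × 1/12 = 49*pi/12.

49*pi/12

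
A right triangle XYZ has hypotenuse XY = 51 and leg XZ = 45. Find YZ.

YZ = sqrt(51^2 - 45^2) = sqrt(576) = 24

24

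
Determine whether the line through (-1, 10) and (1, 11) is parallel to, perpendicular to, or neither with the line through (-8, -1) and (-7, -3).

Slope of line 1: m1 = (11 - 10)/(1 - -1) = 1/2 = 1/2
Slope of line 2: m2 = (-3 - -1)/(-7 - -8) = -2/1 = -2
Two lines are perpendicular when the product of their slopes is -1 (negative reciprocals).
m1 * m2 = (1/2) * (-2) = -1, confirming perpendicularity.

Perpendicular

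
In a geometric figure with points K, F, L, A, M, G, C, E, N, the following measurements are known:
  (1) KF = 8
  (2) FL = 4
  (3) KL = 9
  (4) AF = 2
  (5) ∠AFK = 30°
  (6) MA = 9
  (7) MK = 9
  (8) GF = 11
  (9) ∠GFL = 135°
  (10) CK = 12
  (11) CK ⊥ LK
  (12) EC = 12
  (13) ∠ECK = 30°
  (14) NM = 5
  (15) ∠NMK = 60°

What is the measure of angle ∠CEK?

Step 1: By the law of cosines on triangle ECK: EK² = 12² + 12² − 2·12·12·cos(30°) = 38.58, so EK ≈ 6.21.
Step 2: By the inverse law of cosines on triangle CEK: cos(∠CEK) = (12² + 6.21² − 12²) / (2·12·6.21) = 38.58/149.08 = 0.2588, so ∠CEK = 75°.

Therefore, the measure of angle ∠CEK = 75°.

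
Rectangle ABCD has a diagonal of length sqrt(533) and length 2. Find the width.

b = sqrt(d^2 - a^2) = sqrt(533 - 4) = sqrt(529) = 23

23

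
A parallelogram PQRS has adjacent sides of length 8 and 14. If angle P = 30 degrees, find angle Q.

Opposite sides of a parallelogram are parallel, so consecutive angles form co-interior angles on a transversal.
Co-interior angles sum to 180°, giving angle Q = 180 - 30 = 150 degrees.

150 degrees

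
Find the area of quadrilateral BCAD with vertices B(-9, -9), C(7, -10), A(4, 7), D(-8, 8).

Using the Shoelace formula for a quadrilateral (vertices in order):
Area = (1/2)|sum of (x_i * y_(i+1) - x_(i+1) * y_i)|
Terms: (-9*-10 - 7*-9) = 153, (7*7 - 4*-10) = 89, (4*8 - -8*7) = 88, (-8*-9 - -9*8) = 144
Sum = 474
Area = (1/2)(474) = 237

237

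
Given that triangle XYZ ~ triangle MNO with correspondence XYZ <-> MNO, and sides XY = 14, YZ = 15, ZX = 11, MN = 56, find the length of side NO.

Since the triangles are similar, the ratio of corresponding sides is constant.
Scale factor k = MN / XY = 56 / 14 = 4
NO = k * YZ = 4 * 15 = 60

60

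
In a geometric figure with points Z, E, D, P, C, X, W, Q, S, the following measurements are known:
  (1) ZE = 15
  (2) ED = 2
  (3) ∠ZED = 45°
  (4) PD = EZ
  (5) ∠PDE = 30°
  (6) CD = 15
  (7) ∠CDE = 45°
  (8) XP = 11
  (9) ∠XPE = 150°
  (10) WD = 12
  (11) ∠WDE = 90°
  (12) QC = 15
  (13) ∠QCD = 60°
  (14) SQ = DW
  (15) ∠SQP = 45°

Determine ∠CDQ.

Step 1: By the law of cosines on triangle DCQ: DQ² = 15² + 15² − 2·15·15·cos(60°) = 225, so DQ = 15.
Step 2: By the inverse law of cosines on triangle CDQ: cos(∠CDQ) = (15² + 15² − 15²) / (2·15·15) = 225/450 = 0.5, so ∠CDQ = 60°.

Therefore, the measure of angle ∠CDQ = 60°.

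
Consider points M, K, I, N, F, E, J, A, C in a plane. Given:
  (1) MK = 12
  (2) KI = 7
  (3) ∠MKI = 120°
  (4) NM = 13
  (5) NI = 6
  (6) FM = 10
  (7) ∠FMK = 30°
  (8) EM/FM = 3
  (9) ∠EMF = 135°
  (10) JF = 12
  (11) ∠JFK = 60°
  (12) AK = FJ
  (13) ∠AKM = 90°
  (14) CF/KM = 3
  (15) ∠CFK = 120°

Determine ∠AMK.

From the given relations: AK = FJ = 12.
Step 1: By the law of cosines on triangle MKA: MA² = 12² + 12² − 2·12·12·cos(90°) = 288, so MA = 12·√2.
Step 2: By the inverse law of cosines on triangle AMK: cos(∠AMK) = ((12·√2)² + 12² − 12²) / (2·12·√2·12) = 288/407.29 = 0.7071, so ∠AMK = 45°.

Therefore, the measure of angle ∠AMK = 45°.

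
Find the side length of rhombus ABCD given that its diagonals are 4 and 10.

The diagonals of a rhombus bisect each other at right angles.
Half-diagonals: 4/2 = 2 and 10/2 = 5
side = sqrt(2^2 + 5^2)
side = sqrt(4 + 25)
side = sqrt(29)

sqrt(29)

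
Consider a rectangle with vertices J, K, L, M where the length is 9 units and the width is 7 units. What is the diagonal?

A rectangle's diagonal splits it into two right triangles, with the diagonal as the hypotenuse.
By the Pythagorean theorem, d^2 = 9^2 + 7^2 = 130.
Therefore d = sqrt(130).

sqrt(130)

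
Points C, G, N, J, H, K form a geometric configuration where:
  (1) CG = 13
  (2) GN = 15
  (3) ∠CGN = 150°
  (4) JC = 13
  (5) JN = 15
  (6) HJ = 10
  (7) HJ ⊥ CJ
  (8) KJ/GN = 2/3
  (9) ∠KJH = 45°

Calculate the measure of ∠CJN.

Step 1: By the law of cosines on triangle CGN: CN² = 13² + 15² − 2·13·15·cos(150°) = 731.75, so CN ≈ 27.05.
Step 2: By the inverse law of cosines on triangle CJN: cos(∠CJN) = (13² + 15² − 27.05²) / (2·13·15) = -337.75/390 = -0.866, so ∠CJN = 150°.

Therefore, the measure of angle ∠CJN = 150°.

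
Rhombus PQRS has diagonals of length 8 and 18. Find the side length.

Half-diagonals are 4 and 9. side = sqrt(4^2 + 9^2) = sqrt(97)

sqrt(97)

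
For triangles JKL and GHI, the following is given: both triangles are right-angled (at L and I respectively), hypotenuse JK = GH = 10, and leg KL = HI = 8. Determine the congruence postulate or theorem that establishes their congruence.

The given information provides:
both triangles are right-angled (at L and I respectively), hypotenuse JK = GH = 10, and leg KL = HI = 8
This matches the HL congruence theorem.
The hypotenuse and one leg of two right triangles are equal (Hypotenuse-Leg).

HL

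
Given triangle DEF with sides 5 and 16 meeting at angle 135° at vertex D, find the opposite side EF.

When two sides and the included angle are known, the law of cosines gives the third side.
c^2 = a^2 + b^2 - 2ab cos(C) generalizes the Pythagorean theorem to non-right triangles.
Here: EF^2 = 25 + 256 - 160*(-sqrt(2)/2) = 80*sqrt(2) + 281
EF = sqrt(80*sqrt(2) + 281)

sqrt(80*sqrt(2) + 281)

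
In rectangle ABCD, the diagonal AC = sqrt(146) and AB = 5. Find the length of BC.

b = sqrt(d^2 - a^2) = sqrt(146 - 25) = sqrt(121) = 11

11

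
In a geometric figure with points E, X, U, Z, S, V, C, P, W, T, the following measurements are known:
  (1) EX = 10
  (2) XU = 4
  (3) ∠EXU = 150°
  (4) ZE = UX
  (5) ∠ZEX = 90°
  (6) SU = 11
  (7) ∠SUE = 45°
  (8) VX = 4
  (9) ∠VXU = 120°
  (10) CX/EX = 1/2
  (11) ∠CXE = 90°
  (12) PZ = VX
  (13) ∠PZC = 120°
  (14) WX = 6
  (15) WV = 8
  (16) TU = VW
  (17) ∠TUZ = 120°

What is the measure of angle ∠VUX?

Step 1: By the law of cosines on triangle UXV: UV² = 4² + 4² − 2·4·4·cos(120°) = 48, so UV = 4·√3.
Step 2: By the inverse law of cosines on triangle VUX: cos(∠VUX) = ((4·√3)² + 4² − 4²) / (2·4·√3·4) = 48/55.43 = 0.866, so ∠VUX = 30°.

Therefore, the measure of angle ∠VUX = 30°.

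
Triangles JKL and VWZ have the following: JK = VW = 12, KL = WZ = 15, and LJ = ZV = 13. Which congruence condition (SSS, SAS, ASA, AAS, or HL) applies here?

Consider the given information: JK = VW = 12, KL = WZ = 15, and LJ = ZV = 13
This is not SAS or AAS: SAS requires two sides and the included angle between them. AAS requires two angles and a non-included side.
The correct criterion is SSS. All three pairs of corresponding sides are equal (Side-Side-Side).

SSS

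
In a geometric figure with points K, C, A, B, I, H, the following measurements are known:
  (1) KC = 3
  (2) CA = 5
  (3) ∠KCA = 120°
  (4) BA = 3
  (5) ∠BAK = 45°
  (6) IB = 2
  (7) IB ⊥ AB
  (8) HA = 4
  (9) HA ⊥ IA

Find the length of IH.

Step 1: By the law of cosines on triangle IBA: IA² = 2² + 3² − 2·2·3·cos(90°) = 13, so IA = √13.
Step 2: By the law of cosines on triangle IAH: IH² = √13² + 4² − 2·√13·4·cos(90°) = 29, so IH = √29.

Therefore, the length of IH = √29.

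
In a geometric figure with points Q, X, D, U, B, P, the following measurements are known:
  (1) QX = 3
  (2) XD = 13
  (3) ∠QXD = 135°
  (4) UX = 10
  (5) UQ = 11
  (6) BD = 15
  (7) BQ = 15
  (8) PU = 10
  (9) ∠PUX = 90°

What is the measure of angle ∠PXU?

Step 1: By the law of cosines on triangle XUP: XP² = 10² + 10² − 2·10·10·cos(90°) = 200, so XP = 10·√2.
Step 2: By the inverse law of cosines on triangle PXU: cos(∠PXU) = ((10·√2)² + 10² − 10²) / (2·10·√2·10) = 200/282.84 = 0.7071, so ∠PXU = 45°.

Therefore, the measure of angle ∠PXU = 45°.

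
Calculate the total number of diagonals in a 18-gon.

The number of diagonals in an n-gon is n(n - 3)/2.
For n = 18: 18(18 - 3)/2 = 18 × 15 / 2 = 135.

135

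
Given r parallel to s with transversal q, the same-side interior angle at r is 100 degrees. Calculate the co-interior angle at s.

Co-interior angles sum to 180: 180 - 100 = 80 degrees.

80 degrees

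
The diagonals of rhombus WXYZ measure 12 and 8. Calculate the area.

Area = (12 * 8) / 2 = 96 / 2 = 48

48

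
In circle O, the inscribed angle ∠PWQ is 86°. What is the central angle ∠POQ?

Central angle = 2 × 86° = 172° (inscribed angle theorem).

172°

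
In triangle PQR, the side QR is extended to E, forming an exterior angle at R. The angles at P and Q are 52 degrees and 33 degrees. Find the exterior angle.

By the exterior angle theorem, an exterior angle of a triangle equals the sum of the two remote interior angles.
Exterior angle = angle P + angle Q
Exterior angle = 52 + 33 = 85 degrees

85 degrees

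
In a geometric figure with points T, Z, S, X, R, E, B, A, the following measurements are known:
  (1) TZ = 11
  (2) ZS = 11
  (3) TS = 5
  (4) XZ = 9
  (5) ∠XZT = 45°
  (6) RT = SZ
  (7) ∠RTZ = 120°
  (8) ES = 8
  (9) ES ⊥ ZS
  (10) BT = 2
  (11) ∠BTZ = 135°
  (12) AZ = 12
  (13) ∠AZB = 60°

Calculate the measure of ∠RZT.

From the given relations: RT = SZ = 11.
Step 1: By the law of cosines on triangle ZTR: ZR² = 11² + 11² − 2·11·11·cos(120°) = 363, so ZR = 11·√3.
Step 2: By the inverse law of cosines on triangle RZT: cos(∠RZT) = ((11·√3)² + 11² − 11²) / (2·11·√3·11) = 363/419.16 = 0.866, so ∠RZT = 30°.

Therefore, the measure of angle ∠RZT = 30°.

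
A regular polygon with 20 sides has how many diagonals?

Each of the 20 vertices connects to 17 non-adjacent vertices via diagonals.
Total connections = 20 × 17 = 340, but each diagonal is counted twice.
Number of diagonals = 340 / 2 = 170.

170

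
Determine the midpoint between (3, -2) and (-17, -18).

M = ((x₁ + x₂)/2, (y₁ + y₂)/2)
= ((3 + -17)/2, (-2 + -18)/2)
= (-14/2, -20/2) = (-7, -10)

(-7, -10)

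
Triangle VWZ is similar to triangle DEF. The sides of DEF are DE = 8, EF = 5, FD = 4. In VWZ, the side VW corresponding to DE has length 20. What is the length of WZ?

k = 20/8 = 5/2. WZ = 5/2 * 5 = 25/2.

25/2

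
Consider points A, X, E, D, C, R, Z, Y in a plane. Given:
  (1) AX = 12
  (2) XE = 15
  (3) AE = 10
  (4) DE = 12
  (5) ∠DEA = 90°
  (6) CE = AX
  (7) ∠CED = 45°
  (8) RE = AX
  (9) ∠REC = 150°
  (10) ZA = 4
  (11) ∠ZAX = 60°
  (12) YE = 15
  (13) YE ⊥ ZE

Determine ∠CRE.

From the given relations: RE = AX = 12; CE = AX = 12.
Step 1: By the law of cosines on triangle REC: RC² = 12² + 12² − 2·12·12·cos(150°) = 537.42, so RC ≈ 23.18.
Step 2: By the inverse law of cosines on triangle CRE: cos(∠CRE) = (23.18² + 12² − 12²) / (2·23.18·12) = 537.42/556.37 = 0.9659, so ∠CRE = 15°.

Therefore, the measure of angle ∠CRE = 15°.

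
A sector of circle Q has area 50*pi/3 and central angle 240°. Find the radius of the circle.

r² = 360 × 50*pi/3 / (π × 240) = 25, so r = 5.

5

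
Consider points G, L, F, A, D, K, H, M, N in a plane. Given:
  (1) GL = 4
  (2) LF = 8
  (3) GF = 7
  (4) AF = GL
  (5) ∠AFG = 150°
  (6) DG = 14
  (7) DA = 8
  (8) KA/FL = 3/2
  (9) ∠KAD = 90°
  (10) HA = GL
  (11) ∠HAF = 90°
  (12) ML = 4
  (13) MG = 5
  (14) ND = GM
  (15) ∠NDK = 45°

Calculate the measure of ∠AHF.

From the given relations: HA = GL = 4; AF = GL = 4.
Step 1: By the law of cosines on triangle HAF: HF² = 4² + 4² − 2·4·4·cos(90°) = 32, so HF = 4·√2.
Step 2: By the inverse law of cosines on triangle AHF: cos(∠AHF) = (4² + (4·√2)² − 4²) / (2·4·4·√2) = 32/45.25 = 0.7071, so ∠AHF = 45°.

Therefore, the measure of angle ∠AHF = 45°.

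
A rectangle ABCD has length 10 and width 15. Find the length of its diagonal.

Using the Pythagorean theorem:
d² = 10² + 15² = 100 + 225 = 325
d = sqrt(325) = 5*sqrt(13)

5*sqrt(13)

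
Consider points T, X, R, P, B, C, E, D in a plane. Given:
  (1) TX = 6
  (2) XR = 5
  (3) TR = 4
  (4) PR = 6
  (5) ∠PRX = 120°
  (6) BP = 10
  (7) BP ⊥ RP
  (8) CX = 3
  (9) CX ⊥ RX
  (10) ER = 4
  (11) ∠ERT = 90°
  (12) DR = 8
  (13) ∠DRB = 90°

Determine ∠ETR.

Step 1: By the law of cosines on triangle TRE: TE² = 4² + 4² − 2·4·4·cos(90°) = 32, so TE = 4·√2.
Step 2: By the inverse law of cosines on triangle ETR: cos(∠ETR) = ((4·√2)² + 4² − 4²) / (2·4·√2·4) = 32/45.25 = 0.7071, so ∠ETR = 45°.

Therefore, the measure of angle ∠ETR = 45°.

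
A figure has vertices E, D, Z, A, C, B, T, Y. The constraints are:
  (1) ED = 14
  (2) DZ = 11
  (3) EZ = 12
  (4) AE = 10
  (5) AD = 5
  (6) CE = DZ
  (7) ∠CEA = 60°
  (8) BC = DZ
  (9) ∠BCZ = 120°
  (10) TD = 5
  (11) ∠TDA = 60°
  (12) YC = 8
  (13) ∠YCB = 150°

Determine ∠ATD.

Step 1: By the law of cosines on triangle TDA: TA² = 5² + 5² − 2·5·5·cos(60°) = 25, so TA = 5.
Step 2: By the inverse law of cosines on triangle ATD: cos(∠ATD) = (5² + 5² − 5²) / (2·5·5) = 25/50 = 0.5, so ∠ATD = 60°.

Therefore, the measure of angle ∠ATD = 60°.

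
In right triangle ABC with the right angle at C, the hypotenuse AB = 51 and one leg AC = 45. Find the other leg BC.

Rearranging the Pythagorean theorem to solve for the unknown leg:
leg^2 = hypotenuse^2 - known_leg^2 = 2601 - 2025 = 576
leg = sqrt(576) = 24.

24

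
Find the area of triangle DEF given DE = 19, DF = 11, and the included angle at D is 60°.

Area = (1/2) * DE * DF * sin(D)
Area = (1/2) * 19 * 11 * sin(60°)
Area = (1/2) * 19 * 11 * sqrt(3)/2
Area = 209*sqrt(3)/4

209*sqrt(3)/4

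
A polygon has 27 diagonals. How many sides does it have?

Using d = n(n - 3)/2, we solve 27 = n(n - 3)/2.
So n(n - 3) = 54.
Testing n = 9: 9 * 6 = 54 = 54. Correct.
The polygon has 9 sides.

9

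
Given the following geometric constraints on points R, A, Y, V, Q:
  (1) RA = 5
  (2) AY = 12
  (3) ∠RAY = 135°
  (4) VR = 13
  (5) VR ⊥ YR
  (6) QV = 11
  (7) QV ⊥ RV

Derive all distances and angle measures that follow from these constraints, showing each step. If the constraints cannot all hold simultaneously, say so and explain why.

The constraints are consistent.

Step 1: From RA = 5, AY = 12, and ∠RAY = 135°, by the law of cosines:
  RY² = RA² + AY² - 2·RA·AY·cos(135°) = 25 + 144 + 84.85 = 253.9
  RY ≈ 15.93

Step 2: From RV = 13, VQ = 11, and ∠RVQ = 90°, by the law of cosines:
  RQ² = RV² + VQ² - 2·RV·VQ·cos(90°) = 169 + 121 - 0 = 290
  RQ ≈ 17.03

Step 3: From YR = 15.93, RV = 13, and ∠YRV = 90°, by the law of cosines:
  YV² = YR² + RV² - 2·YR·RV·cos(90°) = 253.9 + 169 - 0 = 422.9
  YV ≈ 20.56

Step 4: From RA = 5, RY = 15.93, AY = 12, by the inverse law of cosines:
  cos(∠ARY) = (RA² + RY² - AY²) / (2·RA·RY)
  ∠ARY = 32.18°

Step 5: From RQ = 17.03, RV = 13, QV = 11, by the inverse law of cosines:
  cos(∠QRV) = (RQ² + RV² - QV²) / (2·RQ·RV)
  ∠QRV = 40.24°

Step 6: From YA = 12, YR = 15.93, AR = 5, by the inverse law of cosines:
  cos(∠AYR) = (YA² + YR² - AR²) / (2·YA·YR)
  ∠AYR = 12.82°

Step 7: From QR = 17.03, QV = 11, RV = 13, by the inverse law of cosines:
  cos(∠RQV) = (QR² + QV² - RV²) / (2·QR·QV)
  ∠RQV = 49.76°

Step 8: From YR = 15.93, YV = 20.56, RV = 13, by the inverse law of cosines:
  cos(∠RYV) = (YR² + YV² - RV²) / (2·YR·YV)
  ∠RYV = 39.21°

Step 9: From VR = 13, VY = 20.56, RY = 15.93, by the inverse law of cosines:
  cos(∠RVY) = (VR² + VY² - RY²) / (2·VR·VY)
  ∠RVY = 50.79°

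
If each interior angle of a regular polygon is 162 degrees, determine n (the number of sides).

Exterior angle = 180 - 162 = 18. n = 360 / 18 = 20.

20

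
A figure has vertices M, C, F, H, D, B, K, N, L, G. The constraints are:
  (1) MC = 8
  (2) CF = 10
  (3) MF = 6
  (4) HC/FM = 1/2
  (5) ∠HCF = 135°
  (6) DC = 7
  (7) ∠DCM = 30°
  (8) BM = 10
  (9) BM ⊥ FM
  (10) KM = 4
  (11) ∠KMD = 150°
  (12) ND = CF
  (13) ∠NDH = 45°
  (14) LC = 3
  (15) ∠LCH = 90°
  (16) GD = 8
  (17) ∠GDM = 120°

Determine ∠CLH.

From the given relations: HC = 1/2·FM = 1/2·6 = 3.
Step 1: By the law of cosines on triangle LCH: LH² = 3² + 3² − 2·3·3·cos(90°) = 18, so LH = 3·√2.
Step 2: By the inverse law of cosines on triangle CLH: cos(∠CLH) = (3² + (3·√2)² − 3²) / (2·3·3·√2) = 18/25.46 = 0.7071, so ∠CLH = 45°.

Therefore, the measure of angle ∠CLH = 45°.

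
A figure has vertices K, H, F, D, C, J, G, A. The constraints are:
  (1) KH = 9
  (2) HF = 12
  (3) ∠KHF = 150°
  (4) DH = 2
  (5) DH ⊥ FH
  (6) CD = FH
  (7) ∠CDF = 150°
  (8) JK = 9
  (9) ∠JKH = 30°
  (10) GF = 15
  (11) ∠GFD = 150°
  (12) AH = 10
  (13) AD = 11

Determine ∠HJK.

Step 1: By the law of cosines on triangle JKH: JH² = 9² + 9² − 2·9·9·cos(30°) = 21.7, so JH ≈ 4.66.
Step 2: By the inverse law of cosines on triangle HJK: cos(∠HJK) = (4.66² + 9² − 9²) / (2·4.66·9) = 21.7/83.86 = 0.2588, so ∠HJK = 75°.

Therefore, the measure of angle ∠HJK = 75°.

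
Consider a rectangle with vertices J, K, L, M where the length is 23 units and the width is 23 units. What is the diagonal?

A rectangle's diagonal splits it into two right triangles, with the diagonal as the hypotenuse.
By the Pythagorean theorem, d^2 = 23^2 + 23^2 = 1058.
Therefore d = sqrt(1058) = 23*sqrt(2).

23*sqrt(2)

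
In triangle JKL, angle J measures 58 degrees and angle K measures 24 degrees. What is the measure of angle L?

By the triangle angle sum property, the three interior angles of any triangle add up to 180°.
We know angle J = 58° and angle K = 24°, so their sum is 82°.
Therefore angle L = 180° - 82° = 98°.

98 degrees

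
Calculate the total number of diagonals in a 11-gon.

The number of diagonals in an n-gon is n(n - 3)/2.
For n = 11: 11(11 - 3)/2 = 11 × 8 / 2 = 44.

44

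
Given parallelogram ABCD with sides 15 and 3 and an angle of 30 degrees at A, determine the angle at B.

Opposite sides of a parallelogram are parallel, so consecutive angles form co-interior angles on a transversal.
Co-interior angles sum to 180°, giving angle B = 180 - 30 = 150 degrees.

150 degrees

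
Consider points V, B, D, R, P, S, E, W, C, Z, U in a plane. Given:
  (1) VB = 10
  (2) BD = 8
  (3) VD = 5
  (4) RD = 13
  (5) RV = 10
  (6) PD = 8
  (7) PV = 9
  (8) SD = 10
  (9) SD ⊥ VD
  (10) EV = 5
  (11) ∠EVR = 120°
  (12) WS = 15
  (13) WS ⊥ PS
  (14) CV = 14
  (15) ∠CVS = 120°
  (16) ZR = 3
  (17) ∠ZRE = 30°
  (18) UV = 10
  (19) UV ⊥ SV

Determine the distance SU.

Step 1: By the law of cosines on triangle SDV: SV² = 10² + 5² − 2·10·5·cos(90°) = 125, so SV = 5·√5.
Step 2: By the law of cosines on triangle SVU: SU² = (5·√5)² + 10² − 2·5·√5·10·cos(90°) = 225, so SU = 15.

Therefore, the length of SU = 15.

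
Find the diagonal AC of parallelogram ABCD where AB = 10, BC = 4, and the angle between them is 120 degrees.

The diagonal of a parallelogram can be found by treating two adjacent sides and the diagonal as a triangle.
Applying the law of cosines with sides 10, 4 and included angle 120°:
d^2 = 100 + 16 - 80*cos(120°) = 156
d = 2*sqrt(39)

2*sqrt(39)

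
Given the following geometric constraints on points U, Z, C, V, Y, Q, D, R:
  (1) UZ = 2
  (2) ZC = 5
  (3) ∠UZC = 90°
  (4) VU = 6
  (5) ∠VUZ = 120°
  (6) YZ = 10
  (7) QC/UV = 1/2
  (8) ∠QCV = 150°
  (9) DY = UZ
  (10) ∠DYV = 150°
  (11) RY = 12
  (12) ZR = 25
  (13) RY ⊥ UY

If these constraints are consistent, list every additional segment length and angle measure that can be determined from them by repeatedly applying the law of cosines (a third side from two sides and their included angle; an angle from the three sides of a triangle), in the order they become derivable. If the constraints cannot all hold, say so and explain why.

These constraints are not satisfiable: by the triangle inequality in triangle YZR, (6) YZ = 10 and (11) RY = 12 force ZR ≤ 10 + 12 = 22, but (12) says ZR = 25. No planar figure meets all of them, so nothing further can be derived.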